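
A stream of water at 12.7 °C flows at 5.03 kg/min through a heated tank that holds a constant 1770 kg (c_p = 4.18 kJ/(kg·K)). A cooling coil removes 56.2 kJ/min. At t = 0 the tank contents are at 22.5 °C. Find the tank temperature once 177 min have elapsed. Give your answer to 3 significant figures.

17.6 °C

Energy balance: M c_p dT/dt = ṁ c_p (T_in − T) − 56.2.
Rearrange: dT/dt = (T_ss − T)/τ with τ = M/ṁ = 351.89 min and T_ss = T_in − Q̇/(ṁ c_p) = 10.027 °C.
Integrating: T(t) = T_ss + (T₀ − T_ss) e^(−t/τ).
T(177) = 10.027 + (12.473)·e^(−177/351.89) = 10.027 + (12.473)·0.60471 = 17.570 °C.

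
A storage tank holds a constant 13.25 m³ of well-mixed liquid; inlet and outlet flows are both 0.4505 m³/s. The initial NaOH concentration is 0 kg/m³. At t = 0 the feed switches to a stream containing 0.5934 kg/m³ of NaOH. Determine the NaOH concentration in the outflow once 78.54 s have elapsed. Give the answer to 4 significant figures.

0.5523 kg/m³

Species balance on the tank: V dC/dt = Q(C_in − C).
Time constant τ = V/Q = 13.25/0.4505 = 29.4118 s.
Solution: C(t) = C_in + (C₀ − C_in) e^(−t/τ).
C(78.54) = 0.5934 + (0 − 0.5934)·e^(−78.54/29.4118) = 0.5934 + (-0.593400)·0.0692273 = 0.552321 kg/m³.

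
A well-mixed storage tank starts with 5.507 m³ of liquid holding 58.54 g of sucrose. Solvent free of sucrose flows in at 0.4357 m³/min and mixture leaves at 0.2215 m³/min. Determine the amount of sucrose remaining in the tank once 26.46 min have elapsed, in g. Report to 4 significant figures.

28.16 g

Total volume: dV/dt = Q_in − Q_out = 0.214200 m³/min, so V(t) = 5.507 + 0.214200 t and V(26.46) = 11.1747 m³.
Species balance (pure solvent in): dm/dt = −Q_out · m/V(t).
Separate: dm/m = −Q_out dt/V(t) ⇒ ln(m/m₀) = −(Q_out/(Q_in−Q_out)) ln(V/V₀).
m = m₀ (V₀/V)^(Q_out/(Q_in−Q_out)) = 58.54 × (5.507/11.1747)^(1.03408) = 28.1616 g.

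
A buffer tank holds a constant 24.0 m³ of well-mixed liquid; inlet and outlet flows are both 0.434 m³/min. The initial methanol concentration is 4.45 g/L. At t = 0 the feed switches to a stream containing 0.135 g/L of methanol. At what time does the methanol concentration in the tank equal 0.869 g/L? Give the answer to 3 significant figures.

Species balance: V dC/dt = Q(C_in − C) ⇒ τ = V/Q = 55.300 min.
C(t) = C_in + (C₀ − C_in) e^(−t/τ). Set C = 0.869 and solve for t:
e^(−t/τ) = (C − C_in)/(C₀ − C_in) = (0.869 − 0.135)/(4.45 − 0.135) = 0.17010
t = −τ ln(…) = 55.300 × 1.7713 = 97.954 min.

98.0 min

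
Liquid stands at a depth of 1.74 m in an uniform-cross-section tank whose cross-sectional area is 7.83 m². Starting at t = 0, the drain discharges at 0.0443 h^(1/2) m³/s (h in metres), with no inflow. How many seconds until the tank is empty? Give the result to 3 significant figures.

466 s

With no inflow, A dh/dt = −0.0443 √h.
This is separable: 2 d(√h)/dt = −0.0443/A, so √h = √h₀ − (0.0443/(2A)) t.
Set h = 0: 2√h₀ = (0.0443/A) t_empty ⇒ t_empty = 2A√h₀/0.0443.
t_empty = 2·7.83·√1.74/0.0443 = 15.660·1.3191/0.0443 = 466.30 s.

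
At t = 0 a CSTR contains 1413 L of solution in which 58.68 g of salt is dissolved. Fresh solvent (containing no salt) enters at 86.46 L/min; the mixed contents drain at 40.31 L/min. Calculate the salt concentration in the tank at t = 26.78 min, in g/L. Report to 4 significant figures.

Let m(t) be the amount of salt. Volume: V(t) = V₀ + (Q_in − Q_out) t = 1413 + 46.1500 t; V(26.78) = 2648.90 L.
No salt enters, so dm/dt = −Q_out · (m/V).
dm/m = −Q_out dt/(V₀ + 46.1500 t); integrating gives ln(m/m₀) = −(Q_out/(Q_in−Q_out)) ln(V/V₀).
m = m₀ (V₀/V)^(Q_out/(Q_in−Q_out)) = 58.68 × (1413/2648.90)^(0.873456) = 33.8925 g.
C = m/V = 33.8925/2648.90 = 0.0127950 g/L.

0.01279 g/L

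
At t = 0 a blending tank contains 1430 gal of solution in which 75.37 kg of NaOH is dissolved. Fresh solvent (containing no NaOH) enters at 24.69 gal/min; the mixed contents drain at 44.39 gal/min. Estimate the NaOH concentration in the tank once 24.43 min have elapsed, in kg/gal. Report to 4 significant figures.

0.03152 kg/gal

Total volume: dV/dt = Q_in − Q_out = -19.7000 gal/min, so V(t) = 1430 − 19.7000 t and V(24.43) = 948.729 gal.
No NaOH enters, so dm/dt = −Q_out · (m/V).
dm/m = −Q_out dt/(V₀ − 19.7000 t); integrating gives ln(m/m₀) = −(Q_out/(Q_in−Q_out)) ln(V/V₀).
m = m₀ (V₀/V)^(Q_out/(Q_in−Q_out)) = 75.37 × (1430/948.729)^(-2.25330) = 29.9002 kg.
C = m/V = 29.9002/948.729 = 0.0315161 kg/gal.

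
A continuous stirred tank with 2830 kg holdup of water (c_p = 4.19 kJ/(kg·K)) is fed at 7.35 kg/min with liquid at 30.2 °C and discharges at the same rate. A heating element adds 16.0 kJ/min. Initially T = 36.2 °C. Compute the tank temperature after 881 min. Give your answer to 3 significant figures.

Unsteady energy balance on the tank contents: M c_p dT/dt = ṁ c_p (T_in − T) + 16.0.
τ = M/ṁ = 385.03 min; T_ss = T_in + Q̇/(ṁ c_p) = 30.2 + 16.0/(7.35·4.19) = 30.720 °C.
This is linear first-order; T(t) = T_ss + (T₀ − T_ss) e^(−t/τ).
T(881) = 30.720 + (5.4805)·e^(−881/385.03) = 30.720 + (5.4805)·0.10146 = 31.276 °C.

31.3 °C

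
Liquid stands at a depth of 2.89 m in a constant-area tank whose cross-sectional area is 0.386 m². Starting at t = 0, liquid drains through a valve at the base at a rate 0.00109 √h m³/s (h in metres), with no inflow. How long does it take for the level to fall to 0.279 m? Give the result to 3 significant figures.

A dh/dt = −Q_out = −0.00109 √h.
This is separable: 2 d(√h)/dt = −0.00109/A, so √h = √h₀ − (0.00109/(2A)) t.
t = 2A(√h₀ − √h)/0.00109 = 2·0.386·(√2.89 − √0.279)/0.00109
  = 0.77200 × (1.7000 − 0.52820) / 0.00109 = 829.93 s.

830 s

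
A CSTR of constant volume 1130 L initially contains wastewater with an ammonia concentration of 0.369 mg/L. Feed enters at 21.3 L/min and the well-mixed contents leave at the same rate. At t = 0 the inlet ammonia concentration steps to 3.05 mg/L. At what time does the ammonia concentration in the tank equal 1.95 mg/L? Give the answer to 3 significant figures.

47.3 min

Species balance on the tank: V dC/dt = Q(C_in − C), so τ = V/Q = 53.052 min.
C(t) = C_in + (C₀ − C_in) e^(−t/τ). Set C = 1.95 and solve for t:
e^(−t/τ) = (C − C_in)/(C₀ − C_in) = (1.95 − 3.05)/(0.369 − 3.05) = 0.41029
t = −τ ln(…) = 53.052 × 0.89088 = 47.263 min.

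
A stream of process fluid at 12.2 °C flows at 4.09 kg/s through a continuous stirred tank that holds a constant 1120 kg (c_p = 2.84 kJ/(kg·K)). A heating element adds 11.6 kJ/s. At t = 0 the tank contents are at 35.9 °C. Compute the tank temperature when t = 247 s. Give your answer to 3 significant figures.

Energy balance: M c_p dT/dt = ṁ c_p (T_in − T) + 11.6.
τ = M/ṁ = 273.84 s; T_ss = T_in + Q̇/(ṁ c_p) = 12.2 + 11.6/(4.09·2.84) = 13.199 °C.
Integrating: T(t) = T_ss + (T₀ − T_ss) e^(−t/τ).
T(247) = 13.199 + (22.701)·e^(−247/273.84) = 13.199 + (22.701)·0.40576 = 22.410 °C.

22.4 °C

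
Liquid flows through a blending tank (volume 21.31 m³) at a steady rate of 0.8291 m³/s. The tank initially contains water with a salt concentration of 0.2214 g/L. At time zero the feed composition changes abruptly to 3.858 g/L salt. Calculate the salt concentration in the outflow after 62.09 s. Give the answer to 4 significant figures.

3.533 g/L

Mass balance on the solute (V constant): V dC/dt = Q(C_in − C).
Time constant τ = V/Q = 21.31/0.8291 = 25.7026 s.
C approaches C_in exponentially: C(t) = C_in + (C₀ − C_in) e^(−t/τ).
C(62.09) = 3.858 + (0.2214 − 3.858)·e^(−62.09/25.7026) = 3.858 + (-3.63660)·0.0893037 = 3.53324 g/L.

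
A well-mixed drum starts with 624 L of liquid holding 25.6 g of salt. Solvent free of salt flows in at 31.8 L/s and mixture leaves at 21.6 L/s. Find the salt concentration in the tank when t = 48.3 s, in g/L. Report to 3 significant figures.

0.00669 g/L

Let m(t) be the amount of salt. Volume: V(t) = V₀ + (Q_in − Q_out) t = 624 + 10.200 t; V(48.3) = 1116.7 L.
No salt enters, so dm/dt = −Q_out · (m/V).
Separate: dm/m = −Q_out dt/V(t) ⇒ ln(m/m₀) = −(Q_out/(Q_in−Q_out)) ln(V/V₀).
m = m₀ (V₀/V)^(Q_out/(Q_in−Q_out)) = 25.6 × (624/1116.7)^(2.1176) = 7.4651 g.
C = m/V = 7.4651/1116.7 = 0.0066852 g/L.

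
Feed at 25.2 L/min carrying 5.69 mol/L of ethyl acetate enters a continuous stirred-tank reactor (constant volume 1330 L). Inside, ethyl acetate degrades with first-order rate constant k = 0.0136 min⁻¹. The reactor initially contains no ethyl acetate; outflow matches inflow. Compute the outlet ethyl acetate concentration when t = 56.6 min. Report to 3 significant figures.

2.79 mol/L

Accumulation = in − out − consumed: V dC/dt = Q C_in − Q C − k V C.
This is linear with rate a = Q/V + k = 0.032547 min⁻¹.
C_ss = Q C_in/(Q + kV) = 3.3124 mol/L; C(t) = C_ss + (C₀ − C_ss) e^(−a t).
C(56.6) = 3.3124 + (-3.3124)·e^(−0.032547·56.6) = 3.3124 + (-3.3124)·0.15847 = 2.7875 mol/L.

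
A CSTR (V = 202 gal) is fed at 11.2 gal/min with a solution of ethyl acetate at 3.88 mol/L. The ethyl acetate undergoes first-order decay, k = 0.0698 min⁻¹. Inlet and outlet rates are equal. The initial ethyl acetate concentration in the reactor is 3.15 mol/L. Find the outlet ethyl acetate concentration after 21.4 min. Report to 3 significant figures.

Accumulation = in − out − consumed: V dC/dt = Q C_in − Q C − k V C.
dC/dt = (Q/V) C_in − (Q/V + k) C; effective rate a = Q/V + k = 0.055446 + 0.0698 = 0.12525 min⁻¹.
C_ss = Q C_in/(Q + kV) = 1.7177 mol/L; C(t) = C_ss + (C₀ − C_ss) e^(−a t).
C(21.4) = 1.7177 + (1.4323)·e^(−0.12525·21.4) = 1.7177 + (1.4323)·0.068546 = 1.8158 mol/L.

1.82 mol/L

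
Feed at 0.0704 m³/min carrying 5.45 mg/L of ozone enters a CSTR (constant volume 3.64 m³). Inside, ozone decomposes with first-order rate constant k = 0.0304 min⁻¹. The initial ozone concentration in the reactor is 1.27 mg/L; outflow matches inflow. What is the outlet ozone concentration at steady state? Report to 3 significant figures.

Species balance: V dC/dt = Q C_in − Q C − k V C.
Steady state (dC/dt = 0): C_ss = Q C_in/(Q + kV) = C_in/(1 + kV/Q).
C_ss = 0.0704·5.45/(0.0704 + 0.0304·3.64) = 0.38368/0.18106 = 2.1191 mg/L.

2.12 mg/L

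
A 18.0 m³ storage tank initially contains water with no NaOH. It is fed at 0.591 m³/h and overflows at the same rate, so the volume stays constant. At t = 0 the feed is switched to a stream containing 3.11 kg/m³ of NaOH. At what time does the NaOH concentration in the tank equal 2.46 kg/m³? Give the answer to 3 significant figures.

47.7 h

Unsteady species balance (constant V, well mixed): V dC/dt = Q(C_in − C), so τ = V/Q = 30.457 h.
C(t) = C_in + (C₀ − C_in) e^(−t/τ). Set C = 2.46 and solve for t:
e^(−t/τ) = (C − C_in)/(C₀ − C_in) = (2.46 − 3.11)/(0 − 3.11) = 0.20900
t = −τ ln(…) = 30.457 × 1.5654 = 47.677 h.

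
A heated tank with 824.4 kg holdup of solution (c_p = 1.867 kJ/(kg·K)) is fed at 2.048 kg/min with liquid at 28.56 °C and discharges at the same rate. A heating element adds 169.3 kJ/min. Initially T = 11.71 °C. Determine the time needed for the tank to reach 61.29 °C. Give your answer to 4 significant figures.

670.8 min

First-law balance (no shaft work): M c_p dT/dt = ṁ c_p (T_in − T) + 169.3.
τ = M/ṁ = 402.539 min; T_ss = T_in + Q̇/(ṁ c_p) = 72.8375 °C.
T(t) = T_ss + (T₀ − T_ss) e^(−t/τ). Set T = 61.29:
e^(−t/τ) = (61.29 − 72.8375)/(11.71 − 72.8375) = 0.188908
t = −402.539 · ln(0.188908) = 670.830 min.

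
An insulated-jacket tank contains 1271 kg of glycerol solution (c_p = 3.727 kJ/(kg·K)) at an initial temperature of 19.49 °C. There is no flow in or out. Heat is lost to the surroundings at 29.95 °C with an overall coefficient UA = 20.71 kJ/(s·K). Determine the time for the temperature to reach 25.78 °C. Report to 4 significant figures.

M c_p dT/dt = −UA(T − T_amb).
τ = M c_p/UA = 228.731 s; T_ss = T_amb = 29.9500 °C.
T(t) = T_ss + (T₀ − T_ss)e^(−t/τ); set T = 25.78:
t = −τ ln[(T − T_ss)/(T₀ − T_ss)] = −228.731 · ln(0.398662) = 210.351 s.

210.4 s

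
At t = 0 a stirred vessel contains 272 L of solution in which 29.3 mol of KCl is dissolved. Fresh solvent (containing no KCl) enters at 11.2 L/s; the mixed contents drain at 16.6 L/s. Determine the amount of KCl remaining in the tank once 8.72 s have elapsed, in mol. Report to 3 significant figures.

16.3 mol

Let m(t) be the amount of KCl. Volume: V(t) = V₀ + (Q_in − Q_out) t = 272 − 5.4000 t; V(8.72) = 224.91 L.
Solute balance: dm/dt = 0 − Q_out C = −Q_out m/V(t).
Separate: dm/m = −Q_out dt/V(t) ⇒ ln(m/m₀) = −(Q_out/(Q_in−Q_out)) ln(V/V₀).
m = m₀ (V₀/V)^(Q_out/(Q_in−Q_out)) = 29.3 × (272/224.91)^(-3.0741) = 16.334 mol.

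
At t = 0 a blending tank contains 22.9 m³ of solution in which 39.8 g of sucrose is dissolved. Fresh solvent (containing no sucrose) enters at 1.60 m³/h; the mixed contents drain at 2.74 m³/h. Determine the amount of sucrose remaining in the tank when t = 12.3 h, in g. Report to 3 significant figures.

4.08 g

Total volume: dV/dt = Q_in − Q_out = -1.1400 m³/h, so V(t) = 22.9 − 1.1400 t and V(12.3) = 8.8780 m³.
No sucrose enters, so dm/dt = −Q_out · (m/V).
Separate: dm/m = −Q_out dt/V(t) ⇒ ln(m/m₀) = −(Q_out/(Q_in−Q_out)) ln(V/V₀).
m = m₀ (V₀/V)^(Q_out/(Q_in−Q_out)) = 39.8 × (22.9/8.8780)^(-2.4035) = 4.0812 g.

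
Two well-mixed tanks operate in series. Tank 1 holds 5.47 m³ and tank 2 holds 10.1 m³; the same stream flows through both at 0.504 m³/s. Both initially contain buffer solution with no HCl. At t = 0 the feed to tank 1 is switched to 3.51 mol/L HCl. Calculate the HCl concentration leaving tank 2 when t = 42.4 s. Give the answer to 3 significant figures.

2.67 mol/L

Time constants: τᵢ = Vᵢ/Q for each well-mixed tank.
τ₁ = 5.47/0.504 = 10.853 s; τ₂ = 10.1/0.504 = 20.040 s.
Solving the cascade with C₁(0)=C₂(0)=0 gives C₂(t) = C_in[1 − (τ₁ e^(−t/τ₁) − τ₂ e^(−t/τ₂))/(τ₁ − τ₂)].
At t = 42.4: e^(−t/τ₁) = 0.020107, e^(−t/τ₂) = 0.12054.
C₂ = 3.51·[1 − (10.853·0.020107 − 20.040·0.12054)/(-9.1865)] = 3.51·0.76081 = 2.6705 mol/L.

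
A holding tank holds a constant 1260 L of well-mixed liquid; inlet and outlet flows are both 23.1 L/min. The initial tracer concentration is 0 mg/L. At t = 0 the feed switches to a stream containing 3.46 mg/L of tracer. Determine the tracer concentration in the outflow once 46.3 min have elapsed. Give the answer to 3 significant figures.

1.98 mg/L

Unsteady species balance (constant V, well mixed): V dC/dt = Q(C_in − C).
Time constant τ = V/Q = 1260/23.1 = 54.545 min.
C approaches C_in exponentially: C(t) = C_in + (C₀ − C_in) e^(−t/τ).
C(46.3) = 3.46 + (0 − 3.46)·e^(−46.3/54.545) = 3.46 + (-3.4600)·0.42791 = 1.9794 mg/L.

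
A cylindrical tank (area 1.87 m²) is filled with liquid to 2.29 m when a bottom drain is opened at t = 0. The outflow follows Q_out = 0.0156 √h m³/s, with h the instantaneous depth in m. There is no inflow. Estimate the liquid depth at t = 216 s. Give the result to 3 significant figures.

A dh/dt = −Q_out = −0.0156 √h.
This is separable: 2 d(√h)/dt = −0.0156/A, so √h = √h₀ − (0.0156/(2A)) t.
√h = √2.29 − 0.0156·216/(2·1.87) = 1.5133 − 0.90096 = 0.61231.
h = 0.61231² = 0.37493 m.

0.375 m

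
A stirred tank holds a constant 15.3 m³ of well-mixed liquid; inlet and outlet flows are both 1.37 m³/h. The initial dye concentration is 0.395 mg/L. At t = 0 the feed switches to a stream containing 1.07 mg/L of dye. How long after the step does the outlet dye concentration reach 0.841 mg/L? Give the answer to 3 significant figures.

12.1 h

Transient balance on the dissolved component: V dC/dt = Q(C_in − C), so τ = V/Q = 11.168 h.
C(t) = C_in + (C₀ − C_in) e^(−t/τ). Set C = 0.841 and solve for t:
e^(−t/τ) = (C − C_in)/(C₀ − C_in) = (0.841 − 1.07)/(0.395 − 1.07) = 0.33926
t = −τ ln(…) = 11.168 × 1.0810 = 12.072 h.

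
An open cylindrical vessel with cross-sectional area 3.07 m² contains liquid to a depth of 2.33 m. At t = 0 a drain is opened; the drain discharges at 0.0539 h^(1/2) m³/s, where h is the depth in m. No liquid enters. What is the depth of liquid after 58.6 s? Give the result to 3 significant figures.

1.02 m

Volume balance on the tank: A dh/dt = −0.0539 √h.
∫ h^(−1/2) dh = −(0.0539/A) ∫ dt, giving 2√h = 2√h₀ − (0.0539/A) t.
√h = √2.33 − 0.0539·58.6/(2·3.07) = 1.5264 − 0.51442 = 1.0120.
h = 1.0120² = 1.0242 m.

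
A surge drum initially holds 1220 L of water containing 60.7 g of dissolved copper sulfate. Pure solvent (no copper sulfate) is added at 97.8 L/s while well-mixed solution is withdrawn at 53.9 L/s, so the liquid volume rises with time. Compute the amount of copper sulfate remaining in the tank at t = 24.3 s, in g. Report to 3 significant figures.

28.1 g

Total volume: dV/dt = Q_in − Q_out = 43.900 L/s, so V(t) = 1220 + 43.900 t and V(24.3) = 2286.8 L.
No copper sulfate enters, so dm/dt = −Q_out · (m/V).
Separate: dm/m = −Q_out dt/V(t) ⇒ ln(m/m₀) = −(Q_out/(Q_in−Q_out)) ln(V/V₀).
m = m₀ (V₀/V)^(Q_out/(Q_in−Q_out)) = 60.7 × (1220/2286.8)^(1.2278) = 28.065 g.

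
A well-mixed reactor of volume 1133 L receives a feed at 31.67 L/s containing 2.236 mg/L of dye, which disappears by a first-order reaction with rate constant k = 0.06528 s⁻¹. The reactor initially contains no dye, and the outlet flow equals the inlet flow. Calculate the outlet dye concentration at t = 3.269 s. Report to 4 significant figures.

Accumulation = in − out − consumed: V dC/dt = Q C_in − Q C − k V C.
dC/dt = (Q/V) C_in − (Q/V + k) C; effective rate a = Q/V + k = 0.0279523 + 0.06528 = 0.0932323 s⁻¹.
C_ss = Q C_in/(Q + kV) = 0.670384 mg/L; C(t) = C_ss + (C₀ − C_ss) e^(−a t).
C(3.269) = 0.670384 + (-0.670384)·e^(−0.0932323·3.269) = 0.670384 + (-0.670384)·0.737288 = 0.176118 mg/L.

0.1761 mg/L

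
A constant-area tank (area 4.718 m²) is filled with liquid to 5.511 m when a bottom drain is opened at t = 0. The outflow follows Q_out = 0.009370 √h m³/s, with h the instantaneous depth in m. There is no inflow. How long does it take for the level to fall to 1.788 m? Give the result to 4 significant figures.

1018 s

With no inflow, A dh/dt = −0.009370 √h.
Separate and integrate: 2(√h − √h₀) = −(0.009370/A) t.
t = 2A(√h₀ − √h)/0.009370 = 2·4.718·(√5.511 − √1.788)/0.009370
  = 9.43600 × (2.34755 − 1.33716) / 0.009370 = 1017.51 s.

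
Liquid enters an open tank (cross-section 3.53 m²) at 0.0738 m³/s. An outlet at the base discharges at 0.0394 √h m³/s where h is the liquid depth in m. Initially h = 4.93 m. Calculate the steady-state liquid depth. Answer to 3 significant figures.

Level balance: A dh/dt = 0.0738 − 0.0394 √h. Setting dh/dt = 0:
Q_in = 0.0394 √h_ss ⇒ √h_ss = 0.0738/0.0394 = 1.8731.
h_ss = 1.8731² = 3.5085 m. (Since h₀ = 4.93 m > h_ss, the level will fall toward this value.)

3.51 m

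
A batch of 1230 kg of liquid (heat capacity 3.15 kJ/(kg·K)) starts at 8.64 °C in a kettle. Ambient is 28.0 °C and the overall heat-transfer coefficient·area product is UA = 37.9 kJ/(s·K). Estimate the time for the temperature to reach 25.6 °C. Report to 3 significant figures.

213 s

M c_p dT/dt = −UA(T − T_amb).
τ = M c_p/UA = 102.23 s; T_ss = T_amb = 28.000 °C.
T(t) = T_ss + (T₀ − T_ss)e^(−t/τ); set T = 25.6:
t = −τ ln[(T − T_ss)/(T₀ − T_ss)] = −102.23 · ln(0.12397) = 213.43 s.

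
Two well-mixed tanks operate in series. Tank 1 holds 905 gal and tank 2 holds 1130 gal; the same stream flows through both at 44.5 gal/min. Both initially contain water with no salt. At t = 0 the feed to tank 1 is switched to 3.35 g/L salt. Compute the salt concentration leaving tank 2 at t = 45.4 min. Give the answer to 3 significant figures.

1.98 g/L

Each tank obeys Vᵢ dCᵢ/dt = Q(Cᵢ₋₁ − Cᵢ), so τᵢ = Vᵢ/Q.
τ₁ = 905/44.5 = 20.337 min; τ₂ = 1130/44.5 = 25.393 min.
Tank 1: C₁ = C_in(1 − e^(−t/τ₁)). Tank 2 (τ₁ ≠ τ₂): C₂ = C_in[1 − (τ₁ e^(−t/τ₁) − τ₂ e^(−t/τ₂))/(τ₁ − τ₂)].
At t = 45.4: e^(−t/τ₁) = 0.10727, e^(−t/τ₂) = 0.16732.
C₂ = 3.35·[1 − (20.337·0.10727 − 25.393·0.16732)/(-5.0562)] = 3.35·0.59118 = 1.9805 g/L.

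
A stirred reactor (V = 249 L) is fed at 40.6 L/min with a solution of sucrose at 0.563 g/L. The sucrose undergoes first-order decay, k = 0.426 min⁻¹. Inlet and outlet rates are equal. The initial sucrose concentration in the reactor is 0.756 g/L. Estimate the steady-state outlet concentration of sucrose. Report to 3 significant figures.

Accumulation = in − out − consumed: V dC/dt = Q C_in − Q C − k V C.
Steady state (dC/dt = 0): C_ss = Q C_in/(Q + kV) = C_in/(1 + kV/Q).
C_ss = 40.6·0.563/(40.6 + 0.426·249) = 22.858/146.67 = 0.15584 g/L.

0.156 g/L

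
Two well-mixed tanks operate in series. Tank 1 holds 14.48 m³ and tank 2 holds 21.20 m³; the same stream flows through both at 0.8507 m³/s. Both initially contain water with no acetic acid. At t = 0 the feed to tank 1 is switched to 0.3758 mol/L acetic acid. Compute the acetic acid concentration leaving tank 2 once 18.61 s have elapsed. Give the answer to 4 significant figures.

Time constants: τᵢ = Vᵢ/Q for each well-mixed tank.
τ₁ = 14.48/0.8507 = 17.0213 s; τ₂ = 21.20/0.8507 = 24.9207 s.
Tank 1: C₁ = C_in(1 − e^(−t/τ₁)). Tank 2 (τ₁ ≠ τ₂): C₂ = C_in[1 − (τ₁ e^(−t/τ₁) − τ₂ e^(−t/τ₂))/(τ₁ − τ₂)].
At t = 18.61: e^(−t/τ₁) = 0.335096, e^(−t/τ₂) = 0.473895.
C₂ = 0.3758·[1 − (17.0213·0.335096 − 24.9207·0.473895)/(-7.89938)] = 0.3758·0.227028 = 0.0853170 mol/L.

0.08532 mol/L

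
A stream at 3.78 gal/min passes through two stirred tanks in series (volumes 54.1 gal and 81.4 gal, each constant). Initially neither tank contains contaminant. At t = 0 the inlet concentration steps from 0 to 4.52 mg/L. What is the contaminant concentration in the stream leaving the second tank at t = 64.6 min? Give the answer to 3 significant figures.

Each tank obeys Vᵢ dCᵢ/dt = Q(Cᵢ₋₁ − Cᵢ), so τᵢ = Vᵢ/Q.
τ₁ = 54.1/3.78 = 14.312 min; τ₂ = 81.4/3.78 = 21.534 min.
Solving the cascade with C₁(0)=C₂(0)=0 gives C₂(t) = C_in[1 − (τ₁ e^(−t/τ₁) − τ₂ e^(−t/τ₂))/(τ₁ − τ₂)].
At t = 64.6: e^(−t/τ₁) = 0.010958, e^(−t/τ₂) = 0.049794.
C₂ = 4.52·[1 − (14.312·0.010958 − 21.534·0.049794)/(-7.2222)] = 4.52·0.87325 = 3.9471 mg/L.

3.95 mg/L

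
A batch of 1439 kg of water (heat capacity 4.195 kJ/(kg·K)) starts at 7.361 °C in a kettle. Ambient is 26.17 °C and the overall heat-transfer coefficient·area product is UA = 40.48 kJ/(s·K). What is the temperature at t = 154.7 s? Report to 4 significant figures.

M c_p dT/dt = −UA(T − T_amb).
dT/dt = (T_ss − T)/τ with T_ss = T_amb = 26.1700 °C, τ = M c_p/UA = 1439·4.195/40.48 = 149.126 s.
T approaches T_ss exponentially: T(t) = T_ss + (T₀ − T_ss) e^(−t/τ).
T(154.7) = 26.1700 + (-18.8090)·0.354382 = 19.5044 °C.

19.50 °C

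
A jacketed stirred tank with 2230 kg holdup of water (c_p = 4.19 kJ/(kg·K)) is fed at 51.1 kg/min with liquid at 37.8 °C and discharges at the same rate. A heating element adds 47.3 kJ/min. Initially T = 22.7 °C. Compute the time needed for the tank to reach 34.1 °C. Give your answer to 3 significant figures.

Heat balance on the well-mixed liquid: M c_p dT/dt = ṁ c_p (T_in − T) + 47.3.
τ = M/ṁ = 43.640 min; T_ss = T_in + Q̇/(ṁ c_p) = 38.021 °C.
T(t) = T_ss + (T₀ − T_ss) e^(−t/τ). Set T = 34.1:
e^(−t/τ) = (34.1 − 38.021)/(22.7 − 38.021) = 0.25592
t = −43.640 · ln(0.25592) = 59.477 min.

59.5 min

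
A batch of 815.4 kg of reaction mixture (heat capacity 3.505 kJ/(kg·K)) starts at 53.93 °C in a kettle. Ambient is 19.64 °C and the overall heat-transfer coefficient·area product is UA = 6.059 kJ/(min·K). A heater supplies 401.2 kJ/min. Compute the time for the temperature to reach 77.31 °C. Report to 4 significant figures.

Lumped-capacitance energy balance: M c_p dT/dt = UA(T_amb − T) + Q̇.
τ = M c_p/UA = 471.691 min; T_ss = T_amb + Q̇/UA = 19.64 + 401.2/6.059 = 85.8555 °C.
T(t) = T_ss + (T₀ − T_ss)e^(−t/τ); set T = 77.31:
t = −τ ln[(T − T_ss)/(T₀ − T_ss)] = −471.691 · ln(0.267671) = 621.687 min.

621.7 min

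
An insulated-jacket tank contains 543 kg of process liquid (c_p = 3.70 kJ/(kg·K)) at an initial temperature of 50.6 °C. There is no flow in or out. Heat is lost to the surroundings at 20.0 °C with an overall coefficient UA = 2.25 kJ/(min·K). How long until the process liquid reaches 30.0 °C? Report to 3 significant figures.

Lumped-capacitance energy balance: M c_p dT/dt = UA(T_amb − T).
τ = M c_p/UA = 892.93 min; T_ss = T_amb = 20.000 °C.
T(t) = T_ss + (T₀ − T_ss)e^(−t/τ); set T = 30.0:
t = −τ ln[(T − T_ss)/(T₀ − T_ss)] = −892.93 · ln(0.32680) = 998.67 min.

999 min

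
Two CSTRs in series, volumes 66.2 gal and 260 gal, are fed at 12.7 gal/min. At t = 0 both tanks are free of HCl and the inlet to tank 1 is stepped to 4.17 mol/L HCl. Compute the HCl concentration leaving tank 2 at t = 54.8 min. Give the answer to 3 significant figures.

3.79 mol/L

Each tank obeys Vᵢ dCᵢ/dt = Q(Cᵢ₋₁ − Cᵢ), so τᵢ = Vᵢ/Q.
τ₁ = 66.2/12.7 = 5.2126 min; τ₂ = 260/12.7 = 20.472 min.
Tank 1: C₁ = C_in(1 − e^(−t/τ₁)). Tank 2 (τ₁ ≠ τ₂): C₂ = C_in[1 − (τ₁ e^(−t/τ₁) − τ₂ e^(−t/τ₂))/(τ₁ − τ₂)].
At t = 54.8: e^(−t/τ₁) = 2.7181e-05, e^(−t/τ₂) = 0.068785.
C₂ = 4.17·[1 − (5.2126·2.7181e-05 − 20.472·0.068785)/(-15.260)] = 4.17·0.90773 = 3.7852 mol/L.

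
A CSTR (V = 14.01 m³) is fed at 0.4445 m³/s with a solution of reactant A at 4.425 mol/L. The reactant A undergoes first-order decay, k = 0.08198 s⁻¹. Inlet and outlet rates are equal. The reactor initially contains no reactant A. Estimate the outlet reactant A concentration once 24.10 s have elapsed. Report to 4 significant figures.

1.155 mol/L

V dC/dt = Q(C_in − C) − k V C.
This is linear with rate a = Q/V + k = 0.113707 s⁻¹.
C_ss = Q C_in/(Q + kV) = 1.23469 mol/L; C(t) = C_ss + (C₀ − C_ss) e^(−a t).
C(24.10) = 1.23469 + (-1.23469)·e^(−0.113707·24.10) = 1.23469 + (-1.23469)·0.0645480 = 1.15499 mol/L.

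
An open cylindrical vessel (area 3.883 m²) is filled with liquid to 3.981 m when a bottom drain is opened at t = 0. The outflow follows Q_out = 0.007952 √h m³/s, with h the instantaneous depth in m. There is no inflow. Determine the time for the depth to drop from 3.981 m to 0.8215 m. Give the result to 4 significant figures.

1063 s

With no inflow, A dh/dt = −0.007952 √h.
Separate and integrate: 2(√h − √h₀) = −(0.007952/A) t.
t = 2A(√h₀ − √h)/0.007952 = 2·3.883·(√3.981 − √0.8215)/0.007952
  = 7.76600 × (1.99524 − 0.906366) / 0.007952 = 1063.41 s.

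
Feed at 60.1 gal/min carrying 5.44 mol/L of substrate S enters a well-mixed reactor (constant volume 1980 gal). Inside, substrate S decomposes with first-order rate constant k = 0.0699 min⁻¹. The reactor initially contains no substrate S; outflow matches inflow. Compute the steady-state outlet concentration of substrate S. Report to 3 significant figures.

1.65 mol/L

Accumulation = in − out − consumed: V dC/dt = Q C_in − Q C − k V C.
Steady state (dC/dt = 0): C_ss = Q C_in/(Q + kV) = C_in/(1 + kV/Q).
C_ss = 60.1·5.44/(60.1 + 0.0699·1980) = 326.94/198.50 = 1.6471 mol/L.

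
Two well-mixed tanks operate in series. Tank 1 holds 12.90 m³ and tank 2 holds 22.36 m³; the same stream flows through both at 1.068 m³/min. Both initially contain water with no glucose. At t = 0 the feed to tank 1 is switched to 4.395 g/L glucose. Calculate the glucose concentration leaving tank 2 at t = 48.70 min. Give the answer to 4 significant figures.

3.487 g/L

Each tank obeys Vᵢ dCᵢ/dt = Q(Cᵢ₋₁ − Cᵢ), so τᵢ = Vᵢ/Q.
τ₁ = 12.90/1.068 = 12.0787 min; τ₂ = 22.36/1.068 = 20.9363 min.
Solving the cascade with C₁(0)=C₂(0)=0 gives C₂(t) = C_in[1 − (τ₁ e^(−t/τ₁) − τ₂ e^(−t/τ₂))/(τ₁ − τ₂)].
At t = 48.70: e^(−t/τ₁) = 0.0177405, e^(−t/τ₂) = 0.0976759.
C₂ = 4.395·[1 − (12.0787·0.0177405 − 20.9363·0.0976759)/(-8.85768)] = 4.395·0.793321 = 3.48665 g/L.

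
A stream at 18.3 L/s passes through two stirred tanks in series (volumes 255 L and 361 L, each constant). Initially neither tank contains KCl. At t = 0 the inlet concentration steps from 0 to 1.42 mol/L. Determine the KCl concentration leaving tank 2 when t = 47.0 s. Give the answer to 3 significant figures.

Each tank obeys Vᵢ dCᵢ/dt = Q(Cᵢ₋₁ − Cᵢ), so τᵢ = Vᵢ/Q.
τ₁ = 255/18.3 = 13.934 s; τ₂ = 361/18.3 = 19.727 s.
Tank 1: C₁ = C_in(1 − e^(−t/τ₁)). Tank 2 (τ₁ ≠ τ₂): C₂ = C_in[1 − (τ₁ e^(−t/τ₁) − τ₂ e^(−t/τ₂))/(τ₁ − τ₂)].
At t = 47.0: e^(−t/τ₁) = 0.034289, e^(−t/τ₂) = 0.092315.
C₂ = 1.42·[1 − (13.934·0.034289 − 19.727·0.092315)/(-5.7923)] = 1.42·0.76809 = 1.0907 mol/L.

1.09 mol/L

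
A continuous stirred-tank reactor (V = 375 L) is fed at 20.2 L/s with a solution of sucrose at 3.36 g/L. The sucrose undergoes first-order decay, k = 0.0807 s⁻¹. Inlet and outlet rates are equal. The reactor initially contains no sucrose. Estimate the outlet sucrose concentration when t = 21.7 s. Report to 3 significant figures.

1.27 g/L

V dC/dt = Q(C_in − C) − k V C.
dC/dt = (Q/V) C_in − (Q/V + k) C; effective rate a = Q/V + k = 0.053867 + 0.0807 = 0.13457 s⁻¹.
C_ss = Q C_in/(Q + kV) = 1.3450 g/L; C(t) = C_ss + (C₀ − C_ss) e^(−a t).
C(21.7) = 1.3450 + (-1.3450)·e^(−0.13457·21.7) = 1.3450 + (-1.3450)·0.053928 = 1.2725 g/L.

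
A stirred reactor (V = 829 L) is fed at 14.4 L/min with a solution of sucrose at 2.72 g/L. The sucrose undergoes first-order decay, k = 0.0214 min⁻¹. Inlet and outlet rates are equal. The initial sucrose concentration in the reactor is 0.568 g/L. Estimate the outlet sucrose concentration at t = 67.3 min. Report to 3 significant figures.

1.17 g/L

Species balance: V dC/dt = Q C_in − Q C − k V C.
dC/dt = (Q/V) C_in − (Q/V + k) C; effective rate a = Q/V + k = 0.017370 + 0.0214 = 0.038770 min⁻¹.
C_ss = Q C_in/(Q + kV) = 1.2186 g/L; C(t) = C_ss + (C₀ − C_ss) e^(−a t).
C(67.3) = 1.2186 + (-0.65065)·e^(−0.038770·67.3) = 1.2186 + (-0.65065)·0.073590 = 1.1708 g/L.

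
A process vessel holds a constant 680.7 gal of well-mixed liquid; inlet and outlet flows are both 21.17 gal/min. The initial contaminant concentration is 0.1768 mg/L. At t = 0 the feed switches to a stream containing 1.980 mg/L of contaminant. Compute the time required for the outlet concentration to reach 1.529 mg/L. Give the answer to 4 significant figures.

Mass balance on the solute (V constant): V dC/dt = Q(C_in − C), so τ = V/Q = 32.1540 min.
C(t) = C_in + (C₀ − C_in) e^(−t/τ). Set C = 1.529 and solve for t:
e^(−t/τ) = (C − C_in)/(C₀ − C_in) = (1.529 − 1.980)/(0.1768 − 1.980) = 0.250111
t = −τ ln(…) = 32.1540 × 1.38585 = 44.5606 min.

44.56 min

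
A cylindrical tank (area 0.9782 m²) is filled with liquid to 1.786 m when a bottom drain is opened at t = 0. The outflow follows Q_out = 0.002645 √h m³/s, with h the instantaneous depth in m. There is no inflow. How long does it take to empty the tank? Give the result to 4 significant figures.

Accumulation of liquid (constant cross-section A): A dh/dt = −0.002645 √h.
∫ h^(−1/2) dh = −(0.002645/A) ∫ dt, giving 2√h = 2√h₀ − (0.002645/A) t.
Tank is empty when √h = 0: t_empty = 2A√h₀/0.002645.
t_empty = 2·0.9782·√1.786/0.002645 = 1.95640·1.33641/0.002645 = 988.491 s.

988.5 s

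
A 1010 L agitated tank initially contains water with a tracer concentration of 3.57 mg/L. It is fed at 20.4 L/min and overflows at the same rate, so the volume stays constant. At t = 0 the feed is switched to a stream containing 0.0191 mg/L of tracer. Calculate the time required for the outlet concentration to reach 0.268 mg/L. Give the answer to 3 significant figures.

Mass balance on the solute (V constant): V dC/dt = Q(C_in − C), so τ = V/Q = 49.510 min.
C(t) = C_in + (C₀ − C_in) e^(−t/τ). Set C = 0.268 and solve for t:
e^(−t/τ) = (C − C_in)/(C₀ − C_in) = (0.268 − 0.0191)/(3.57 − 0.0191) = 0.070095
t = −τ ln(…) = 49.510 × 2.6579 = 131.59 min.

132 min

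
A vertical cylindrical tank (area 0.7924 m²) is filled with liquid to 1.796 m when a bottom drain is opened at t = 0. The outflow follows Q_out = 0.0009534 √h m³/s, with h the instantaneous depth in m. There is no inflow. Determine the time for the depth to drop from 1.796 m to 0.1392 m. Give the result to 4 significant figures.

Unsteady balance on liquid volume: A dh/dt = −0.0009534 √h.
This is separable: 2 d(√h)/dt = −0.0009534/A, so √h = √h₀ − (0.0009534/(2A)) t.
t = 2A(√h₀ − √h)/0.0009534 = 2·0.7924·(√1.796 − √0.1392)/0.0009534
  = 1.58480 × (1.34015 − 0.373095) / 0.0009534 = 1607.50 s.

1607 s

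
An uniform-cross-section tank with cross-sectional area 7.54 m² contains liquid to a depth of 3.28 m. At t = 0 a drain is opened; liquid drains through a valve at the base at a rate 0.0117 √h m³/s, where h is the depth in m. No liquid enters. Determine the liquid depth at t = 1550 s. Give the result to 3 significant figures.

A dh/dt = −Q_out = −0.0117 √h.
Separate and integrate: 2(√h − √h₀) = −(0.0117/A) t.
√h = √3.28 − 0.0117·1550/(2·7.54) = 1.8111 − 1.2026 = 0.60849.
h = 0.60849² = 0.37026 m.

0.370 m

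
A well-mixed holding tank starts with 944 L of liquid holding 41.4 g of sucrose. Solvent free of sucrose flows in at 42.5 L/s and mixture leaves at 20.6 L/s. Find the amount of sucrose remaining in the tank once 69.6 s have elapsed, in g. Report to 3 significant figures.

16.8 g

Total volume: dV/dt = Q_in − Q_out = 21.900 L/s, so V(t) = 944 + 21.900 t and V(69.6) = 2468.2 L.
Species balance (pure solvent in): dm/dt = −Q_out · m/V(t).
Separate: dm/m = −Q_out dt/V(t) ⇒ ln(m/m₀) = −(Q_out/(Q_in−Q_out)) ln(V/V₀).
m = m₀ (V₀/V)^(Q_out/(Q_in−Q_out)) = 41.4 × (944/2468.2)^(0.94064) = 16.763 g.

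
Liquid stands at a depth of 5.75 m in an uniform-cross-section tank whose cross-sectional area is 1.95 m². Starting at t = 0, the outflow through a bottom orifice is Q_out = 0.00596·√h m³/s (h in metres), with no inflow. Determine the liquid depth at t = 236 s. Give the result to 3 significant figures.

Accumulation of liquid (constant cross-section A): A dh/dt = −0.00596 √h.
This is separable: 2 d(√h)/dt = −0.00596/A, so √h = √h₀ − (0.00596/(2A)) t.
√h = √5.75 − 0.00596·236/(2·1.95) = 2.3979 − 0.36066 = 2.0373.
h = 2.0373² = 4.1504 m.

4.15 m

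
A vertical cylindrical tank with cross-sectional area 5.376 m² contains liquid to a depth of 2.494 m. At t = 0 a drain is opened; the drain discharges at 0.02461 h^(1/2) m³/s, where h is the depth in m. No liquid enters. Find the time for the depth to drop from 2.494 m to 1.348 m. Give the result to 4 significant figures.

182.7 s

A dh/dt = −Q_out = −0.02461 √h.
∫ h^(−1/2) dh = −(0.02461/A) ∫ dt, giving 2√h = 2√h₀ − (0.02461/A) t.
t = 2A(√h₀ − √h)/0.02461 = 2·5.376·(√2.494 − √1.348)/0.02461
  = 10.7520 × (1.57924 − 1.16103) / 0.02461 = 182.712 s.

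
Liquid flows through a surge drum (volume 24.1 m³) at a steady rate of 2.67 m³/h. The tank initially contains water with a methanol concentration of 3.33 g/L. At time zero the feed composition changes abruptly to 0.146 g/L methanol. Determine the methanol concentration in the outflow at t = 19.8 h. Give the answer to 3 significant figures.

Unsteady species balance (constant V, well mixed): V dC/dt = Q(C_in − C).
So dC/dt = (C_in − C)/τ with τ = V/Q = 24.1/2.67 = 9.0262 h.
This is linear first-order; C(t) = C_in + (C₀ − C_in) e^(−t/τ).
C(19.8) = 0.146 + (3.33 − 0.146)·e^(−19.8/9.0262) = 0.146 + (3.1840)·0.11151 = 0.50106 g/L.

0.501 g/L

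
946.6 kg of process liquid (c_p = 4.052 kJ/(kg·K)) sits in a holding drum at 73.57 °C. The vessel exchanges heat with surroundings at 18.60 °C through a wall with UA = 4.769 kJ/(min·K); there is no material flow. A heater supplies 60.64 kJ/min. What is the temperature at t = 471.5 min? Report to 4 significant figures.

54.83 °C

M c_p dT/dt = −UA(T − T_amb) + Q̇.
dT/dt = (T_ss − T)/τ with T_ss = T_amb + Q̇/UA = 18.60 + 60.64/4.769 = 31.3155 °C, τ = M c_p/UA = 946.6·4.052/4.769 = 804.282 min.
T approaches T_ss exponentially: T(t) = T_ss + (T₀ − T_ss) e^(−t/τ).
T(471.5) = 31.3155 + (42.2545)·0.556417 = 54.8266 °C.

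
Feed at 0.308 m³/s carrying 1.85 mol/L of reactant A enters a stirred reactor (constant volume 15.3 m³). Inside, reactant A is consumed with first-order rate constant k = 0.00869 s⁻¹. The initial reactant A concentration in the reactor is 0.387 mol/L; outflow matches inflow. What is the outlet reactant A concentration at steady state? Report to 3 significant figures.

1.29 mol/L

V dC/dt = Q(C_in − C) − k V C.
At steady state: 0 = Q C_in − (Q + kV) C_ss, so C_ss = Q C_in/(Q + kV).
C_ss = 0.308·1.85/(0.308 + 0.00869·15.3) = 0.56980/0.44096 = 1.2922 mol/L.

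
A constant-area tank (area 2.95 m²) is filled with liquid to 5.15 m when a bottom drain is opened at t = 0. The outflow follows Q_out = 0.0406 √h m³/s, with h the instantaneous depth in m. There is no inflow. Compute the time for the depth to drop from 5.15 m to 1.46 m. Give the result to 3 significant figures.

154 s

With no inflow, A dh/dt = −0.0406 √h.
∫ h^(−1/2) dh = −(0.0406/A) ∫ dt, giving 2√h = 2√h₀ − (0.0406/A) t.
t = 2A(√h₀ − √h)/0.0406 = 2·2.95·(√5.15 − √1.46)/0.0406
  = 5.9000 × (2.2694 − 1.2083) / 0.0406 = 154.19 s.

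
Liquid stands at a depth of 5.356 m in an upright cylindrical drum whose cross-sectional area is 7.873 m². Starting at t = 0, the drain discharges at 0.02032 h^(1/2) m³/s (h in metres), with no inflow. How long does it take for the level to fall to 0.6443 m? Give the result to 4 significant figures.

Volume balance on the tank: A dh/dt = −0.02032 √h.
Separate and integrate: 2(√h − √h₀) = −(0.02032/A) t.
t = 2A(√h₀ − √h)/0.02032 = 2·7.873·(√5.356 − √0.6443)/0.02032
  = 15.7460 × (2.31430 − 0.802683) / 0.02032 = 1171.36 s.

1171 s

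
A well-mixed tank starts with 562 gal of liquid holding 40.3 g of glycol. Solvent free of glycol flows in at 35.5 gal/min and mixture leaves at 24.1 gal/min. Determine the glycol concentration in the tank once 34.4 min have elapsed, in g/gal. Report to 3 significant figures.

0.0138 g/gal

Let m(t) be the amount of glycol. Volume: V(t) = V₀ + (Q_in − Q_out) t = 562 + 11.400 t; V(34.4) = 954.16 gal.
Solute balance: dm/dt = 0 − Q_out C = −Q_out m/V(t).
dm/m = −Q_out dt/(V₀ + 11.400 t); integrating gives ln(m/m₀) = −(Q_out/(Q_in−Q_out)) ln(V/V₀).
m = m₀ (V₀/V)^(Q_out/(Q_in−Q_out)) = 40.3 × (562/954.16)^(2.1140) = 13.162 g.
C = m/V = 13.162/954.16 = 0.013794 g/gal.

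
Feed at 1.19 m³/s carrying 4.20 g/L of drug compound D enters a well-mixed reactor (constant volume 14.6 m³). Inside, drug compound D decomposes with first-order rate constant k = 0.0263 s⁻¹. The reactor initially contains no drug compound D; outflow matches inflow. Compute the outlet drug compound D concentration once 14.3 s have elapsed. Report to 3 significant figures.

2.50 g/L

Accumulation = in − out − consumed: V dC/dt = Q C_in − Q C − k V C.
This is linear with rate a = Q/V + k = 0.10781 s⁻¹.
C_ss = Q C_in/(Q + kV) = 3.1754 g/L; C(t) = C_ss + (C₀ − C_ss) e^(−a t).
C(14.3) = 3.1754 + (-3.1754)·e^(−0.10781·14.3) = 3.1754 + (-3.1754)·0.21403 = 2.4958 g/L.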